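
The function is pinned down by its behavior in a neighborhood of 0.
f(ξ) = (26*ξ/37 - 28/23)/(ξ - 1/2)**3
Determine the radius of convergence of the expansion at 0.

The radius of convergence is 1/2.

Denominator factor (ξ - 1/2)^3: pole of order 3 at 1/2, modulus 1/2.
The radius of convergence is the smallest modulus among the singular points: 1/2.


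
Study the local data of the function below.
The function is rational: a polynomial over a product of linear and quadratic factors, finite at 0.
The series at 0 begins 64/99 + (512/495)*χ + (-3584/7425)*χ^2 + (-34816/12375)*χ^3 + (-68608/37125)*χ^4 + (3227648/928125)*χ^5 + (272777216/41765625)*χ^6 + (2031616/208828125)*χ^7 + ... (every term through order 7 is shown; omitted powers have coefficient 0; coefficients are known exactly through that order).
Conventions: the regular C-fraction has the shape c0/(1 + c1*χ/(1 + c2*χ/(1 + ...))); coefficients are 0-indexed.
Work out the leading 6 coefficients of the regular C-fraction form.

The regular C-fraction coefficients are [64/99, -8/5, 31/15, -661/465, -1750/20491, -15810/4627].

Taylor coefficients (read off): a_0 = 64/99, a_1 = 512/495, a_2 = -3584/7425, a_3 = -34816/12375, a_4 = -68608/37125, a_5 = 3227648/928125.
c0 = a_0 = 64/99. Peel one level at a time: if S = 1 + c*χ/S' with S'(0) = 1, then c is the χ-coefficient of S and S' = c*χ/(S - 1).
S_1 = c0/f = 1 + (-8/5)*χ + (248/75)*χ^2 + ...; c1 = -8/5.
S_2 = c1*χ/(S_1 - 1) = 1 + (31/15)*χ + (661/225)*χ^2 + ...; c2 = 31/15.
S_3 = c2*χ/(S_2 - 1) = 1 + (-661/465)*χ + (-350/2883)*χ^2 + ...; c3 = -661/465.
S_4 = c3*χ/(S_3 - 1) = 1 + (-1750/20491)*χ + (-127500/436921)*χ^2 + ...; c4 = -1750/20491.
S_5 = c4*χ/(S_4 - 1) = 1 + (-15810/4627)*χ + ...; c5 = -15810/4627.


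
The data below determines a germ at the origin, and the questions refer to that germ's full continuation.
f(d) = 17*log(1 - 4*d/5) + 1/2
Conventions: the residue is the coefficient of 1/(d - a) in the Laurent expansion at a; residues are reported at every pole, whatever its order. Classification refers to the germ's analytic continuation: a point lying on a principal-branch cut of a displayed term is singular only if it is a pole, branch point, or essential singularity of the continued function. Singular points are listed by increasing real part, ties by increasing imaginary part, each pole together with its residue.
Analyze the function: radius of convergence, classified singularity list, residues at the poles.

Radius of convergence at 0: 5/4.
At 5/4: a logarithmic branch point.

Branch term (17)*log(1 - d/(5/4)): its argument vanishes at d = 5/4, a logarithmic branch point, modulus 5/4.
The radius of convergence is the smallest modulus among the singular points: 5/4.


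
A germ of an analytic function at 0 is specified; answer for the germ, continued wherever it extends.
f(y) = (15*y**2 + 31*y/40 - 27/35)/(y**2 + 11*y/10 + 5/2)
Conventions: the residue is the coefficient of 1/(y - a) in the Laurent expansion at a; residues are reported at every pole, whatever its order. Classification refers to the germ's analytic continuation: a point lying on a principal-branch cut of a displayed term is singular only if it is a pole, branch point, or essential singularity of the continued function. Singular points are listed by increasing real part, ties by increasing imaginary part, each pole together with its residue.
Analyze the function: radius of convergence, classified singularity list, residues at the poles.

Denominator factor (y**2 + 11*y/10 + 5/2): discriminant -879/100, complex-conjugate roots (-11/20) + ((1/20)*sqrt(879))*i and (-11/20) - ((1/20)*sqrt(879))*i; poles of order 1, moduli (1/2)*sqrt(10) and (1/2)*sqrt(10).
The radius of convergence is the smallest modulus among the singular points: (1/2)*sqrt(10).
The factor y**2 + 11*y/10 + 5/2 splits as (y - a)(y - a') with a = (-11/20) - ((1/20)*sqrt(879))*i, a' = (-11/20) + ((1/20)*sqrt(879))*i. At the order-1 pole a set g(y) = (y - a)*f(y) = [15*y**2 + 31*y/40 - 27/35] / (y - a').
Simple pole: residue = g(a) at a = (-11/20) - ((1/20)*sqrt(879))*i, which is (-629/80) - ((165887/492240)*sqrt(879))*i.
The factor y**2 + 11*y/10 + 5/2 splits as (y - a)(y - a') with a = (-11/20) + ((1/20)*sqrt(879))*i, a' = (-11/20) - ((1/20)*sqrt(879))*i. At the order-1 pole a set g(y) = (y - a)*f(y) = [15*y**2 + 31*y/40 - 27/35] / (y - a').
Simple pole: residue = g(a) at a = (-11/20) + ((1/20)*sqrt(879))*i, which is (-629/80) + ((165887/492240)*sqrt(879))*i.
List the singular points by increasing real part (a conjugate pair: the negative imaginary part first).

Radius of convergence at 0: (1/2)*sqrt(10).
At (-11/20) - ((1/20)*sqrt(879))*i: a pole of order 1; residue (-629/80) - ((165887/492240)*sqrt(879))*i.
At (-11/20) + ((1/20)*sqrt(879))*i: a pole of order 1; residue (-629/80) + ((165887/492240)*sqrt(879))*i.


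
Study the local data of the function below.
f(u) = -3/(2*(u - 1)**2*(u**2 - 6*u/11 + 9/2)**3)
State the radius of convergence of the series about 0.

Denominator factor (u**2 - 6*u/11 + 9/2)^3: discriminant -2142/121, complex-conjugate roots (3/11) + ((3/22)*sqrt(238))*i and (3/11) - ((3/22)*sqrt(238))*i; poles of order 3, moduli (3/2)*sqrt(2) and (3/2)*sqrt(2).
Denominator factor (u - 1)^2: pole of order 2 at 1, modulus 1.
The radius of convergence is the smallest modulus among the singular points: 1.

The radius of convergence is 1.


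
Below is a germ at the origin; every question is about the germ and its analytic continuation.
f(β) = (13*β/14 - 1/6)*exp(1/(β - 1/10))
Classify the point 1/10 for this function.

The exponent 1/(β - (1/10)) has a pole at 1/10, so exp(1/(β - (1/10))) takes every nonzero value near it: an essential singularity (not a pole of any order).

The point is an essential singularity.


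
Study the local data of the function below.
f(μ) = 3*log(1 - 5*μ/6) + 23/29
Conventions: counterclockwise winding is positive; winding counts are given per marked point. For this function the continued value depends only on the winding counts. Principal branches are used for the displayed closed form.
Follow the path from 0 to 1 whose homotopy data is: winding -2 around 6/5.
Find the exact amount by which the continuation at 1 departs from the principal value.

Continued minus principal equals -(12)*pi*i.

The rational part is single-valued and drops out of the difference; each branch term changes only by its own monodromy.
(3)*log(1 - μ/(6/5)): each positive loop around 6/5 adds 2*pi*i to the log, so winding -2 contributes (3)*(-2)*2*pi*i = -(12)*pi*i.
Summing the contributions at μ = 1 gives -(12)*pi*i.


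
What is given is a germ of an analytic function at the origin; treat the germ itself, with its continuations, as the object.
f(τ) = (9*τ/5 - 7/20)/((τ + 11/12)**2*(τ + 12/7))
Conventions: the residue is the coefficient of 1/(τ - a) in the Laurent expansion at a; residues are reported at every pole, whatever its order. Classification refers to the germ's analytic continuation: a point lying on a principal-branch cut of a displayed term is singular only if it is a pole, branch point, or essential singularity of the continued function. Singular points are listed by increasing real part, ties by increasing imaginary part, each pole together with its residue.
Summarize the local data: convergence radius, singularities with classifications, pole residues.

Radius of convergence at 0: 11/12.
At -12/7: a pole of order 1; residue -121212/22445.
At -11/12: a pole of order 2; residue 121212/22445.

Denominator factor (τ + 12/7): pole of order 1 at -12/7, modulus 12/7.
Denominator factor (τ + 11/12)^2: pole of order 2 at -11/12, modulus 11/12.
The radius of convergence is the smallest modulus among the singular points: 11/12.
At the order-1 pole -12/7 set g(τ) = (τ - (-12/7))*f(τ) = (9*τ/5 - 7/20)/(τ + 11/12)**2.
Simple pole: residue = g(a) at a = -12/7, which is -121212/22445.
At the order-2 pole -11/12 set g(τ) = (τ - (-11/12))^2*f(τ) = (9*τ/5 - 7/20)/(τ + 12/7).
Order-2 pole: residue = g'(a); g'(-11/12) = 121212/22445, so the residue is 121212/22445.
List the singular points by increasing real part (a conjugate pair: the negative imaginary part first).


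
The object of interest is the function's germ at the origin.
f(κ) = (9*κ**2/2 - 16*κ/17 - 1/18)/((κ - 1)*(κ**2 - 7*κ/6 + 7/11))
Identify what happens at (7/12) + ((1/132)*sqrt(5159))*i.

The denominator factor κ**2 - 7*κ/6 + 7/11 vanishes at (7/12) + ((1/132)*sqrt(5159))*i and appears to the power 1; the numerator there equals (-10925/26928) + ((293/8976)*sqrt(5159))*i, nonzero, and no other factor vanishes.
Hence a pole whose order is the multiplicity, 1.

The point is a pole of order 1.


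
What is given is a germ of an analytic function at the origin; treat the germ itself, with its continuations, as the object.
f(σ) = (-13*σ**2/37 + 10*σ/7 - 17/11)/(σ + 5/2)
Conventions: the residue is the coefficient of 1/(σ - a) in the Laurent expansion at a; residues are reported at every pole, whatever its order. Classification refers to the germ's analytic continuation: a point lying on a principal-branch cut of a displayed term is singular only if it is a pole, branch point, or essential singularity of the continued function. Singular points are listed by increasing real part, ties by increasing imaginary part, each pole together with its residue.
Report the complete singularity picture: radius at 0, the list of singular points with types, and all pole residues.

Denominator factor (σ + 5/2): pole of order 1 at -5/2, modulus 5/2.
The radius of convergence is the smallest modulus among the singular points: 5/2.
At the order-1 pole -5/2 set g(σ) = (σ - (-5/2))*f(σ) = -13*σ**2/37 + 10*σ/7 - 17/11.
Simple pole: residue = g(a) at a = -5/2, which is -83337/11396.

Radius of convergence at 0: 5/2.
At -5/2: a pole of order 1; residue -83337/11396.


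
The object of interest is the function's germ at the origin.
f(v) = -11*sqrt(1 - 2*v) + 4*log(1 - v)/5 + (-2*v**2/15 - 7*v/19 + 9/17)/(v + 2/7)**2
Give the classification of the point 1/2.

The term (-11)*sqrt(1 - v/(1/2)) has argument 1 - 1/2/(1/2) = 0 at 1/2: a square-root (algebraic, two-sheeted) branch point; the remaining terms are analytic or single-valued there.

The point is an algebraic (square-root) branch point.


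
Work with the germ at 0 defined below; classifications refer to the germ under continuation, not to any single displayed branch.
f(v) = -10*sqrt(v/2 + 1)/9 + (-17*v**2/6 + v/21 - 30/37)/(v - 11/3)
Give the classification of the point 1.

The point is a regular point.

Denominator factors: v - 11/3 = -8/3 at v = 1 — none vanishes.
Branch term sqrt(1 - v/(-2)): argument at 1 is 3/2, nonzero, so 1 is not its branch point (a point on a principal cut is still regular for the continued germ).
So the germ continues analytically to 1.


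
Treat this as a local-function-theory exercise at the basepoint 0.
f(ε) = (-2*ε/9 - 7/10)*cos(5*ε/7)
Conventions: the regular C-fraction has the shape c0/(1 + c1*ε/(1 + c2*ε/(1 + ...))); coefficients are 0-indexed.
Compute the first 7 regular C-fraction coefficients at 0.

Taylor coefficients (expand at 0): a_0 = -7/10, a_1 = -2/9, a_2 = 5/28, a_3 = 25/441, a_4 = -125/16464, a_5 = -625/259308, a_6 = 625/4840416.
c0 = a_0 = -7/10. Peel one level at a time: if S = 1 + c*ε/S' with S'(0) = 1, then c is the ε-coefficient of S and S' = c*ε/(S - 1).
S_1 = c0/f = 1 + (-20/63)*ε + (2825/7938)*ε^2 + ...; c1 = -20/63.
S_2 = c1*ε/(S_1 - 1) = 1 + (565/504)*ε + (2825/3136)*ε^2 + ...; c2 = 565/504.
S_3 = c2*ε/(S_2 - 1) = 1 + (-45/56)*ε + (-3375/22148)*ε^2 + ...; c3 = -45/56.
S_4 = c3*ε/(S_3 - 1) = 1 + (-150/791)*ε + (-6500/268149)*ε^2 + ...; c4 = -150/791.
S_5 = c4*ε/(S_4 - 1) = 1 + (-130/1017)*ε + (81953/1793988)*ε^2 + ...; c5 = -130/1017.
S_6 = c5*ε/(S_5 - 1) = 1 + (81953/229320)*ε + ...; c6 = 81953/229320.

The regular C-fraction coefficients are [-7/10, -20/63, 565/504, -45/56, -150/791, -130/1017, 81953/229320].


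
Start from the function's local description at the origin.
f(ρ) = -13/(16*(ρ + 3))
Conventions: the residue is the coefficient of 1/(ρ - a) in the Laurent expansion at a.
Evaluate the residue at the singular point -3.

At the order-1 pole -3 set g(ρ) = (ρ - (-3))*f(ρ) = -13/16.
Simple pole: residue = g(a) at a = -3, which is -13/16.

The residue is -13/16.


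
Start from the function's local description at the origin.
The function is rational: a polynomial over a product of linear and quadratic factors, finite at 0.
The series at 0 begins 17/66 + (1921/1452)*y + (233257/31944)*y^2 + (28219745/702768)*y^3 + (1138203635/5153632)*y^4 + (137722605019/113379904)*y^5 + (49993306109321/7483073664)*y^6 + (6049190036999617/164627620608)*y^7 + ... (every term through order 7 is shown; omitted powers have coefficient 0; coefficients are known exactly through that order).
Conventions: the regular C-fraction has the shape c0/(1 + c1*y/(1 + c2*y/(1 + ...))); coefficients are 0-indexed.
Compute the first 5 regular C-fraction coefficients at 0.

Taylor coefficients (read off): a_0 = 17/66, a_1 = 1921/1452, a_2 = 233257/31944, a_3 = 28219745/702768, a_4 = 1138203635/5153632.
c0 = a_0 = 17/66. Peel one level at a time: if S = 1 + c*y/S' with S'(0) = 1, then c is the y-coefficient of S and S' = c*y/(S - 1).
S_1 = c0/f = 1 + (-113/22)*y + (-238/121)*y^2 + ...; c1 = -113/22.
S_2 = c1*y/(S_1 - 1) = 1 + (-476/1243)*y + (171884/1545049)*y^2 + ...; c2 = -476/1243.
S_3 = c2*y/(S_2 - 1) = 1 + (42971/147917)*y + (121/14161)*y^2 + ...; c3 = 42971/147917.
S_4 = c3*y/(S_3 - 1) = 1 + (-150403/5113549)*y + ...; c4 = -150403/5113549.

The regular C-fraction coefficients are [17/66, -113/22, -476/1243, 42971/147917, -150403/5113549].


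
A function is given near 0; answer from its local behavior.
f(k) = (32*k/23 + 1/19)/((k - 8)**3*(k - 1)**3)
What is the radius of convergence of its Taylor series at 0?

The radius of convergence is 1.

Denominator factor (k - 8)^3: pole of order 3 at 8, modulus 8.
Denominator factor (k - 1)^3: pole of order 3 at 1, modulus 1.
The radius of convergence is the smallest modulus among the singular points: 1.


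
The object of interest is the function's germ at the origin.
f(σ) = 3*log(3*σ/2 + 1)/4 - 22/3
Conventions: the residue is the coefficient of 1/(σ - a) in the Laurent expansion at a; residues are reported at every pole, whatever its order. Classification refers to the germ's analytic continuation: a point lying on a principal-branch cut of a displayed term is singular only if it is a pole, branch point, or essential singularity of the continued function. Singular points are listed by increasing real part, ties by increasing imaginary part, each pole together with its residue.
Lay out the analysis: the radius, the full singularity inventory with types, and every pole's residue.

Radius of convergence at 0: 2/3.
At -2/3: a logarithmic branch point.

Branch term (3/4)*log(1 - σ/(-2/3)): its argument vanishes at σ = -2/3, a logarithmic branch point, modulus 2/3.
The radius of convergence is the smallest modulus among the singular points: 2/3.


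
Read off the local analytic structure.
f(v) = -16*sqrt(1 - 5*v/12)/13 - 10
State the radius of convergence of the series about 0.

The radius of convergence is 12/5.

Branch term (-16/13)*sqrt(1 - v/(12/5)): its argument vanishes at v = 12/5, a square-root branch point, modulus 12/5.
The radius of convergence is the smallest modulus among the singular points: 12/5.


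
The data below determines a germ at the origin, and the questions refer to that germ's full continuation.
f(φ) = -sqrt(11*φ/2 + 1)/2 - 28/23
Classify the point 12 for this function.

There is no denominator, hence no pole anywhere.
Branch term sqrt(1 - φ/(-2/11)): argument at 12 is 67, nonzero, so 12 is not its branch point (a point on a principal cut is still regular for the continued germ).
So the germ continues analytically to 12.

The point is a regular point.


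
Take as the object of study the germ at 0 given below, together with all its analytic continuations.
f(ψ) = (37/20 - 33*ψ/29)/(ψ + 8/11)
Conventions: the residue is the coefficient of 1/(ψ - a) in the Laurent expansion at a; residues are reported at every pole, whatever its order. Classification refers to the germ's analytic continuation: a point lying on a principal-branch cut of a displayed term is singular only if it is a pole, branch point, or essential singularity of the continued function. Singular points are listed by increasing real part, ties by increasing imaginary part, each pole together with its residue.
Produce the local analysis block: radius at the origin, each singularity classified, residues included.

Denominator factor (ψ + 8/11): pole of order 1 at -8/11, modulus 8/11.
The radius of convergence is the smallest modulus among the singular points: 8/11.
At the order-1 pole -8/11 set g(ψ) = (ψ - (-8/11))*f(ψ) = 37/20 - 33*ψ/29.
Simple pole: residue = g(a) at a = -8/11, which is 1553/580.

Radius of convergence at 0: 8/11.
At -8/11: a pole of order 1; residue 1553/580.


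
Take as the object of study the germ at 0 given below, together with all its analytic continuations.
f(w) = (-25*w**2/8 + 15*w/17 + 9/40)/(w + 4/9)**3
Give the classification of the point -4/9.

The point is a pole of order 3.

The denominator factor w + 4/9 vanishes at -4/9 and appears to the power 3; the numerator there equals -43207/55080, nonzero, and no other factor vanishes.
Hence a pole whose order is the multiplicity, 3.


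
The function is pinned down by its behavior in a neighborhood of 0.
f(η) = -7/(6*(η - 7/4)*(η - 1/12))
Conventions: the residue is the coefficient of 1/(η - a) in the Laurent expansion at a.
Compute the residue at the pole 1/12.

At the order-1 pole 1/12 set g(η) = (η - (1/12))*f(η) = -7/(6*(η - 7/4)).
Simple pole: residue = g(a) at a = 1/12, which is 7/10.

The residue is 7/10.


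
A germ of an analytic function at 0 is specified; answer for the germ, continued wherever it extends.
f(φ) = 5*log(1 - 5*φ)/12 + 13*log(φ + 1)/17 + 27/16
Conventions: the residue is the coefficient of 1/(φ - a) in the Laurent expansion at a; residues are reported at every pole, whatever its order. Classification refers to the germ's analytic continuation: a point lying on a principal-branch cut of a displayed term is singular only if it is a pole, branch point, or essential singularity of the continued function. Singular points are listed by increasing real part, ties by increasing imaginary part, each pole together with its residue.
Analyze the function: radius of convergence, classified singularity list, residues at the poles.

Radius of convergence at 0: 1/5.
At -1: a logarithmic branch point.
At 1/5: a logarithmic branch point.

Branch term (13/17)*log(1 - φ/(-1)): its argument vanishes at φ = -1, a logarithmic branch point, modulus 1.
Branch term (5/12)*log(1 - φ/(1/5)): its argument vanishes at φ = 1/5, a logarithmic branch point, modulus 1/5.
The radius of convergence is the smallest modulus among the singular points: 1/5.
List the singular points by increasing real part (a conjugate pair: the negative imaginary part first).


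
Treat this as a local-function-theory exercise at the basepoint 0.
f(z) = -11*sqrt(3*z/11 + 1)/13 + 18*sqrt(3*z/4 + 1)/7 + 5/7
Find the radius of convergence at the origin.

Branch term (18/7)*sqrt(1 - z/(-4/3)): its argument vanishes at z = -4/3, a square-root branch point, modulus 4/3.
Branch term (-11/13)*sqrt(1 - z/(-11/3)): its argument vanishes at z = -11/3, a square-root branch point, modulus 11/3.
The radius of convergence is the smallest modulus among the singular points: 4/3.

The radius of convergence is 4/3.


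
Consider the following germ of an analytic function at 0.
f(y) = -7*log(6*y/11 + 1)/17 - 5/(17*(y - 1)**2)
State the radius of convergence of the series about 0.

Denominator factor (y - 1)^2: pole of order 2 at 1, modulus 1.
Branch term (-7/17)*log(1 - y/(-11/6)): its argument vanishes at y = -11/6, a logarithmic branch point, modulus 11/6.
The radius of convergence is the smallest modulus among the singular points: 1.

The radius of convergence is 1.


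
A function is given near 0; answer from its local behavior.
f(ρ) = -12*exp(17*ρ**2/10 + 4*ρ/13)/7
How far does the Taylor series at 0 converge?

The factor exp(17*ρ**2/10 + 4*ρ/13) is entire and contributes no finite singular point.
The polynomial part has no poles.
No finite singular points: the Taylor series at 0 converges everywhere.

The radius of convergence is infinite.


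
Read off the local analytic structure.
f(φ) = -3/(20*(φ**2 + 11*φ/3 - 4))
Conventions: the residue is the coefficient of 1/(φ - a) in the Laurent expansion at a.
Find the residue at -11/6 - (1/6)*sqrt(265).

The factor φ**2 + 11*φ/3 - 4 splits as (φ - a)(φ - a') with a = -11/6 - (1/6)*sqrt(265), a' = -11/6 + (1/6)*sqrt(265). At the order-1 pole a set g(φ) = (φ - a)*f(φ) = [-3/20] / (φ - a').
Simple pole: residue = g(a) at a = -11/6 - (1/6)*sqrt(265), which is (9/5300)*sqrt(265).

The residue is (9/5300)*sqrt(265).


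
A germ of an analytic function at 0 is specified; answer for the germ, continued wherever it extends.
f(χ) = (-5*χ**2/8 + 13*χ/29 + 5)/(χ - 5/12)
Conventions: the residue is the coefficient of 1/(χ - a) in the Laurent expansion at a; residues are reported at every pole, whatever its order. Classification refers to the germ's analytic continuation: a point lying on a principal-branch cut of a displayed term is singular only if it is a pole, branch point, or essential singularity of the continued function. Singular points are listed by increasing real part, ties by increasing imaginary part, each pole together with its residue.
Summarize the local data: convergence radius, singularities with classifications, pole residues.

Radius of convergence at 0: 5/12.
At 5/12: a pole of order 1; residue 169655/33408.

Denominator factor (χ - 5/12): pole of order 1 at 5/12, modulus 5/12.
The radius of convergence is the smallest modulus among the singular points: 5/12.
At the order-1 pole 5/12 set g(χ) = (χ - (5/12))*f(χ) = -5*χ**2/8 + 13*χ/29 + 5.
Simple pole: residue = g(a) at a = 5/12, which is 169655/33408.


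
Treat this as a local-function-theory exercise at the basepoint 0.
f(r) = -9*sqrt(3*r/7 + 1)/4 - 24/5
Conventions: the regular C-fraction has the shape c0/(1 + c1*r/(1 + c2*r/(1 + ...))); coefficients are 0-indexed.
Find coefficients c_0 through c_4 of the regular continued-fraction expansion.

Taylor coefficients (expand at 0): a_0 = -141/20, a_1 = -27/56, a_2 = 81/1568, a_3 = -243/21952, a_4 = 3645/1229312.
c0 = a_0 = -141/20. Peel one level at a time: if S = 1 + c*r/S' with S'(0) = 1, then c is the r-coefficient of S and S' = c*r/(S - 1).
S_1 = c0/f = 1 + (-45/658)*r + (1485/123704)*r^2 + ...; c1 = -45/658.
S_2 = c1*r/(S_1 - 1) = 1 + (33/188)*r + (-9/784)*r^2 + ...; c2 = 33/188.
S_3 = c2*r/(S_2 - 1) = 1 + (141/2156)*r + (-45261/4648336)*r^2 + ...; c3 = 141/2156.
S_4 = c3*r/(S_3 - 1) = 1 + (321/2156)*r + ...; c4 = 321/2156.

The regular C-fraction coefficients are [-141/20, -45/658, 33/188, 141/2156, 321/2156].


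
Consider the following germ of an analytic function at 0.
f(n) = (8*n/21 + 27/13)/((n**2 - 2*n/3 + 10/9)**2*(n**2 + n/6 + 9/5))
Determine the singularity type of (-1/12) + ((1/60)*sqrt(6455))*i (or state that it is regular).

The point is a pole of order 1.

The denominator factor n**2 + n/6 + 9/5 vanishes at (-1/12) + ((1/60)*sqrt(6455))*i and appears to the power 1; the numerator there equals (1675/819) + ((2/315)*sqrt(6455))*i, nonzero, and no other factor vanishes.
Hence a pole whose order is the multiplicity, 1.


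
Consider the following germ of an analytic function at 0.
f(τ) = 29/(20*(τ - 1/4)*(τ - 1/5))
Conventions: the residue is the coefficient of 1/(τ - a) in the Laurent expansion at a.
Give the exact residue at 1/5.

At the order-1 pole 1/5 set g(τ) = (τ - (1/5))*f(τ) = 29/(20*(τ - 1/4)).
Simple pole: residue = g(a) at a = 1/5, which is -29.

The residue is -29.


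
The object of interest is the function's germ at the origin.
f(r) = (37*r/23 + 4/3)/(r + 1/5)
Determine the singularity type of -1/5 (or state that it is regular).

The denominator factor r + 1/5 vanishes at -1/5 and appears to the power 1; the numerator there equals 349/345, nonzero, and no other factor vanishes.
Hence a pole whose order is the multiplicity, 1.

The point is a pole of order 1.


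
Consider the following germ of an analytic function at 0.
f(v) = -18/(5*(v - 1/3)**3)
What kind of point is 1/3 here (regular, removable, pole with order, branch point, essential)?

The point is a pole of order 3.

The denominator factor v - 1/3 vanishes at 1/3 and appears to the power 3; the numerator there equals -18/5, nonzero, and no other factor vanishes.
Hence a pole whose order is the multiplicity, 3.


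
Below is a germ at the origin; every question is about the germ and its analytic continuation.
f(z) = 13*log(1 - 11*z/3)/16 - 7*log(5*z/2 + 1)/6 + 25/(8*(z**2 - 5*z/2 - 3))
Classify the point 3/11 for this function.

The point is a logarithmic branch point.

The term (13/16)*log(1 - z/(3/11)) has argument 1 - 3/11/(3/11) = 0 at 3/11: a logarithmic (infinitely-sheeted) branch point; the remaining terms are analytic or single-valued there.


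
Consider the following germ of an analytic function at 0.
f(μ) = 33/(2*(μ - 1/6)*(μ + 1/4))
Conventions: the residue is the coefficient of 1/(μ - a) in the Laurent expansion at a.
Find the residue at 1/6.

At the order-1 pole 1/6 set g(μ) = (μ - (1/6))*f(μ) = 33/(2*(μ + 1/4)).
Simple pole: residue = g(a) at a = 1/6, which is 198/5.

The residue is 198/5.


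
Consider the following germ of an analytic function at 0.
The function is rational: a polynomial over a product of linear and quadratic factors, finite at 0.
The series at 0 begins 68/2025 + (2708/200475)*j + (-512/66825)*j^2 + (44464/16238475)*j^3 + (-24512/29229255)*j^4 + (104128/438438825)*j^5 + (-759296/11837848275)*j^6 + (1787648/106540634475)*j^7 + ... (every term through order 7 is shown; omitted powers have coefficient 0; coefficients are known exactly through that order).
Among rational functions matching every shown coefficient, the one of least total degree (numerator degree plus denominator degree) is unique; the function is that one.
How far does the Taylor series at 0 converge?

No rational of total degree below 3 reproduces all 8 coefficients; solving the [1/2] Pade equations on them gives f(j) = (19*j/33 + 17/25)/(j + 9/2)**2, whose expansion matches every shown term.
Denominator factor (j + 9/2)^2: pole of order 2 at -9/2, modulus 9/2.
The radius of convergence is the smallest modulus among the singular points: 9/2.

The radius of convergence is 9/2.


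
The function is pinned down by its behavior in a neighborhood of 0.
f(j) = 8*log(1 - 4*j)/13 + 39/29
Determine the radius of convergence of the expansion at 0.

Branch term (8/13)*log(1 - j/(1/4)): its argument vanishes at j = 1/4, a logarithmic branch point, modulus 1/4.
The radius of convergence is the smallest modulus among the singular points: 1/4.

The radius of convergence is 1/4.


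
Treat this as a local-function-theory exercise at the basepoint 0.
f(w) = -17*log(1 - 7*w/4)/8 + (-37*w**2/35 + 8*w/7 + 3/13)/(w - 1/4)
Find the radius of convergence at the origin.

The radius of convergence is 1/4.

Denominator factor (w - 1/4): pole of order 1 at 1/4, modulus 1/4.
Branch term (-17/8)*log(1 - w/(4/7)): its argument vanishes at w = 4/7, a logarithmic branch point, modulus 4/7.
The radius of convergence is the smallest modulus among the singular points: 1/4.


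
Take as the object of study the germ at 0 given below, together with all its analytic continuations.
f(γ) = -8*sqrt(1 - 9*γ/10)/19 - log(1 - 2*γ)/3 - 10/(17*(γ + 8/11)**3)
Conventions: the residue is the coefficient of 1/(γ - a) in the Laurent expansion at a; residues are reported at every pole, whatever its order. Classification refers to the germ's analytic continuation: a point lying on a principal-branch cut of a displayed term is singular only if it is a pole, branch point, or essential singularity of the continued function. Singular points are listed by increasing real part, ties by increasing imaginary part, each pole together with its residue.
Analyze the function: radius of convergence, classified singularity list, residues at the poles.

Radius of convergence at 0: 1/2.
At -8/11: a pole of order 3; residue 0.
At 1/2: a logarithmic branch point.
At 10/9: an algebraic (square-root) branch point.

Denominator factor (γ + 8/11)^3: pole of order 3 at -8/11, modulus 8/11.
Branch term (-8/19)*sqrt(1 - γ/(10/9)): its argument vanishes at γ = 10/9, a square-root branch point, modulus 10/9.
Branch term (-1/3)*log(1 - γ/(1/2)): its argument vanishes at γ = 1/2, a logarithmic branch point, modulus 1/2.
The radius of convergence is the smallest modulus among the singular points: 1/2.
The branch terms are analytic at -8/11 and contribute nothing to the residue; only the rational part matters.
At the order-3 pole -8/11 set g(γ) = (γ - (-8/11))^3*(rational part) = -10/17.
Order-3 pole: residue = g''(a)/2; g''(-8/11) = 0, so the residue is 0.
List the singular points by increasing real part (a conjugate pair: the negative imaginary part first).


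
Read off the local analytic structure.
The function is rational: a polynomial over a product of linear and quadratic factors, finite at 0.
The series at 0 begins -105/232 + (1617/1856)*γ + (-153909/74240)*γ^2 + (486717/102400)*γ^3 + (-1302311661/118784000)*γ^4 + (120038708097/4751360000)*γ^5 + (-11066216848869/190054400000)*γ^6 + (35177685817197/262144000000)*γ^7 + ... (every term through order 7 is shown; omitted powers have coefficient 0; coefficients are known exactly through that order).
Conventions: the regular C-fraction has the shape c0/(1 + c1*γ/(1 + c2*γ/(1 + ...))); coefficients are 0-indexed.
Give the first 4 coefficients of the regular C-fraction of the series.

The regular C-fraction coefficients are [-105/232, 77/40, 5/11, -5/11].

Taylor coefficients (read off): a_0 = -105/232, a_1 = 1617/1856, a_2 = -153909/74240, a_3 = 486717/102400.
c0 = a_0 = -105/232. Peel one level at a time: if S = 1 + c*γ/S' with S'(0) = 1, then c is the γ-coefficient of S and S' = c*γ/(S - 1).
S_1 = c0/f = 1 + (77/40)*γ + (-7/8)*γ^2 + ...; c1 = 77/40.
S_2 = c1*γ/(S_1 - 1) = 1 + (5/11)*γ + (25/121)*γ^2 + ...; c2 = 5/11.
S_3 = c2*γ/(S_2 - 1) = 1 + (-5/11)*γ + ...; c3 = -5/11.


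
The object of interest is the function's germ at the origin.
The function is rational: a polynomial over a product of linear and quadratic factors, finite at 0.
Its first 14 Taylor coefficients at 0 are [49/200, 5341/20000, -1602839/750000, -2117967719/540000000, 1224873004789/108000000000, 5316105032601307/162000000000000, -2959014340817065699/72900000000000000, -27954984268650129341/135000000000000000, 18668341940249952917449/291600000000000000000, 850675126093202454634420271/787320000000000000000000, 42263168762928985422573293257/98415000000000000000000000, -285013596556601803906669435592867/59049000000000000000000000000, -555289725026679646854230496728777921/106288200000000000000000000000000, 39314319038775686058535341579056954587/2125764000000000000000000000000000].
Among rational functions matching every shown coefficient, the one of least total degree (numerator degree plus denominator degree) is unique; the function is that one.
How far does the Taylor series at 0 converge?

The radius of convergence is (1/7)*sqrt(14).

No rational of total degree below 12 reproduces all 14 coefficients; solving the [0/12] Pade equations on them gives f(z) = -5/(7*(z**2 - 11*z/10 - 5)**3*(z**2 - z/6 + 2/7)**3), whose expansion matches every shown term.
Denominator factor (z**2 - z/6 + 2/7)^3: discriminant -281/252, complex-conjugate roots (1/12) + ((1/84)*sqrt(1967))*i and (1/12) - ((1/84)*sqrt(1967))*i; poles of order 3, moduli (1/7)*sqrt(14) and (1/7)*sqrt(14).
Denominator factor (z**2 - 11*z/10 - 5)^3: discriminant 2121/100, real irrational roots 11/20 + (1/20)*sqrt(2121) and 11/20 - (1/20)*sqrt(2121); poles of order 3, moduli 11/20 + (1/20)*sqrt(2121) and -11/20 + (1/20)*sqrt(2121).
The radius of convergence is the smallest modulus among the singular points: (1/7)*sqrt(14).


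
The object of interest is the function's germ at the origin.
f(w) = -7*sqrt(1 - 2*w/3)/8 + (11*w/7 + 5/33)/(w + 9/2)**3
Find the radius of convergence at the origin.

The radius of convergence is 3/2.

Denominator factor (w + 9/2)^3: pole of order 3 at -9/2, modulus 9/2.
Branch term (-7/8)*sqrt(1 - w/(3/2)): its argument vanishes at w = 3/2, a square-root branch point, modulus 3/2.
The radius of convergence is the smallest modulus among the singular points: 3/2.


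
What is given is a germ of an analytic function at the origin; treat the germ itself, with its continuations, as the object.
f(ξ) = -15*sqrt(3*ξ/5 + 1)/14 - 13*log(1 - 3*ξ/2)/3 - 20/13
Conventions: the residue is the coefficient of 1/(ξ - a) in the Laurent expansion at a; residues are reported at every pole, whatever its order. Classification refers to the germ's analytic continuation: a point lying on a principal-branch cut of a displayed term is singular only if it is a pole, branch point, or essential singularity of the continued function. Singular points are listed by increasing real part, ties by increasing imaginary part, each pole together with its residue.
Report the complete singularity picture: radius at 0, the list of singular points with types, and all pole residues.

Branch term (-13/3)*log(1 - ξ/(2/3)): its argument vanishes at ξ = 2/3, a logarithmic branch point, modulus 2/3.
Branch term (-15/14)*sqrt(1 - ξ/(-5/3)): its argument vanishes at ξ = -5/3, a square-root branch point, modulus 5/3.
The radius of convergence is the smallest modulus among the singular points: 2/3.
List the singular points by increasing real part (a conjugate pair: the negative imaginary part first).

Radius of convergence at 0: 2/3.
At -5/3: an algebraic (square-root) branch point.
At 2/3: a logarithmic branch point.


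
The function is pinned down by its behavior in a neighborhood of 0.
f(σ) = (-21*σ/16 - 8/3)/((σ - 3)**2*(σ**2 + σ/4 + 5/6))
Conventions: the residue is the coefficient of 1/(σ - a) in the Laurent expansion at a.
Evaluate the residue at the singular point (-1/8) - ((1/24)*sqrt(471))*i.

The factor σ**2 + σ/4 + 5/6 splits as (σ - a)(σ - a') with a = (-1/8) - ((1/24)*sqrt(471))*i, a' = (-1/8) + ((1/24)*sqrt(471))*i. At the order-1 pole a set g(σ) = (σ - a)*f(σ) = [(-21*σ/16 - 8/3)/(σ - 3)**2] / (σ - a').
Simple pole: residue = g(a) at a = (-1/8) - ((1/24)*sqrt(471))*i, which is (-7887/64516) - ((36139/10129012)*sqrt(471))*i.

The residue is (-7887/64516) - ((36139/10129012)*sqrt(471))*i.


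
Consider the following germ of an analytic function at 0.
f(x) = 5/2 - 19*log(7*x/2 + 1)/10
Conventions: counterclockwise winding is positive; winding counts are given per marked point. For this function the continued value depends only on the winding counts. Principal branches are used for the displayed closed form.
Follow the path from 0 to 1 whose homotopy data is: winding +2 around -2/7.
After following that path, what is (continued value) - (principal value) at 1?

Continued minus principal equals -(38/5)*pi*i.

The rational part is single-valued and drops out of the difference; each branch term changes only by its own monodromy.
(-19/10)*log(1 - x/(-2/7)): each positive loop around -2/7 adds 2*pi*i to the log, so winding +2 contributes (-19/10)*(2)*2*pi*i = -(38/5)*pi*i.
Summing the contributions at x = 1 gives -(38/5)*pi*i.


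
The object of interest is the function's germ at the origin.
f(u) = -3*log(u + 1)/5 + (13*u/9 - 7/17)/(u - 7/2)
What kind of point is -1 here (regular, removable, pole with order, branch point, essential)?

The term (-3/5)*log(1 - u/(-1)) has argument 1 - -1/(-1) = 0 at -1: a logarithmic (infinitely-sheeted) branch point; the remaining terms are analytic or single-valued there.

The point is a logarithmic branch point.


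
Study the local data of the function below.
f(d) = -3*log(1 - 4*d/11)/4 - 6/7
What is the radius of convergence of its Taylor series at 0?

Branch term (-3/4)*log(1 - d/(11/4)): its argument vanishes at d = 11/4, a logarithmic branch point, modulus 11/4.
The radius of convergence is the smallest modulus among the singular points: 11/4.

The radius of convergence is 11/4.


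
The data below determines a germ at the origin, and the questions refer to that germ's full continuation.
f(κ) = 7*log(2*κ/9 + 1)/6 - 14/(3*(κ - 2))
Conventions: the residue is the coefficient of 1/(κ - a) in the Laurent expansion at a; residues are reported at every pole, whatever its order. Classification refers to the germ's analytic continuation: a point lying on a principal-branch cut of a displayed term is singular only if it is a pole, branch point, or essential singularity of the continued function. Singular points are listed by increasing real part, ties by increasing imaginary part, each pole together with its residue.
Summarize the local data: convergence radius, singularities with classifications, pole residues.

Denominator factor (κ - 2): pole of order 1 at 2, modulus 2.
Branch term (7/6)*log(1 - κ/(-9/2)): its argument vanishes at κ = -9/2, a logarithmic branch point, modulus 9/2.
The radius of convergence is the smallest modulus among the singular points: 2.
The branch term is analytic at 2 and contributes nothing to the residue; only the rational part matters.
At the order-1 pole 2 set g(κ) = (κ - (2))*(rational part) = -14/3.
Simple pole: residue = g(a) at a = 2, which is -14/3.
List the singular points by increasing real part (a conjugate pair: the negative imaginary part first).

Radius of convergence at 0: 2.
At -9/2: a logarithmic branch point.
At 2: a pole of order 1; residue -14/3.


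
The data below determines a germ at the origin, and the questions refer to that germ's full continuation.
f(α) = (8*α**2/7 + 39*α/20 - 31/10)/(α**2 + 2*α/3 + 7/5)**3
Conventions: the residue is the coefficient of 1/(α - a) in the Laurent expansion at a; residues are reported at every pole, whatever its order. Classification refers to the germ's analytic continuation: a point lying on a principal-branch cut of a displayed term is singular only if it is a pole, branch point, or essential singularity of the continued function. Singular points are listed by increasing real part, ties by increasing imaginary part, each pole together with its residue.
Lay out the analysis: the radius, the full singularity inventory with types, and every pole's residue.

Denominator factor (α**2 + 2*α/3 + 7/5)^3: discriminant -232/45, complex-conjugate roots (-1/3) + ((1/15)*sqrt(290))*i and (-1/3) - ((1/15)*sqrt(290))*i; poles of order 3, moduli (1/5)*sqrt(35) and (1/5)*sqrt(35).
The radius of convergence is the smallest modulus among the singular points: (1/5)*sqrt(35).
The factor α**2 + 2*α/3 + 7/5 splits as (α - a)(α - a') with a = (-1/3) - ((1/15)*sqrt(290))*i, a' = (-1/3) + ((1/15)*sqrt(290))*i. At the order-3 pole a set g(α) = (α - a)^3*f(α) = [8*α**2/7 + 39*α/20 - 31/10] / (α - a')^3.
Order-3 pole: residue = g''(a)/2; g''((-1/3) - ((1/15)*sqrt(290))*i) = -((1598265/43705088)*sqrt(290))*i, so the residue is -((1598265/87410176)*sqrt(290))*i.
The factor α**2 + 2*α/3 + 7/5 splits as (α - a)(α - a') with a = (-1/3) + ((1/15)*sqrt(290))*i, a' = (-1/3) - ((1/15)*sqrt(290))*i. At the order-3 pole a set g(α) = (α - a)^3*f(α) = [8*α**2/7 + 39*α/20 - 31/10] / (α - a')^3.
Order-3 pole: residue = g''(a)/2; g''((-1/3) + ((1/15)*sqrt(290))*i) = ((1598265/43705088)*sqrt(290))*i, so the residue is ((1598265/87410176)*sqrt(290))*i.
List the singular points by increasing real part (a conjugate pair: the negative imaginary part first).

Radius of convergence at 0: (1/5)*sqrt(35).
At (-1/3) - ((1/15)*sqrt(290))*i: a pole of order 3; residue -((1598265/87410176)*sqrt(290))*i.
At (-1/3) + ((1/15)*sqrt(290))*i: a pole of order 3; residue ((1598265/87410176)*sqrt(290))*i.


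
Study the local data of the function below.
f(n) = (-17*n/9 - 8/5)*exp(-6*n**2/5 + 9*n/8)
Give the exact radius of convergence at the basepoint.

The radius of convergence is infinite.

The factor exp(-6*n**2/5 + 9*n/8) is entire and contributes no finite singular point.
The polynomial part has no poles.
No finite singular points: the Taylor series at 0 converges everywhere.
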